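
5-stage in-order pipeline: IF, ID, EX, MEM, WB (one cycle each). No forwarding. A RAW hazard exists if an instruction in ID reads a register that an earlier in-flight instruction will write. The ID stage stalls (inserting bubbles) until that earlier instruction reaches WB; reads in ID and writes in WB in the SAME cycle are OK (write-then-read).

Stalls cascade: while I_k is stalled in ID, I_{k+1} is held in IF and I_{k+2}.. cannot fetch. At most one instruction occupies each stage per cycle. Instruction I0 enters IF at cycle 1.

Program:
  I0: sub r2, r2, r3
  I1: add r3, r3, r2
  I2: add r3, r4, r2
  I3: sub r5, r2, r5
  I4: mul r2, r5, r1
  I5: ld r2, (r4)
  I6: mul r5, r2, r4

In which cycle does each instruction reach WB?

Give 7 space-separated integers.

Answer: 5 8 9 10 13 14 17

Derivation:
I0 sub r2 <- r2,r3: IF@1 ID@2 stall=0 (-) EX@3 MEM@4 WB@5
I1 add r3 <- r3,r2: IF@2 ID@3 stall=2 (RAW on I0.r2 (WB@5)) EX@6 MEM@7 WB@8
I2 add r3 <- r4,r2: IF@3 ID@6 stall=0 (-) EX@7 MEM@8 WB@9
I3 sub r5 <- r2,r5: IF@6 ID@7 stall=0 (-) EX@8 MEM@9 WB@10
I4 mul r2 <- r5,r1: IF@7 ID@8 stall=2 (RAW on I3.r5 (WB@10)) EX@11 MEM@12 WB@13
I5 ld r2 <- r4: IF@8 ID@11 stall=0 (-) EX@12 MEM@13 WB@14
I6 mul r5 <- r2,r4: IF@11 ID@12 stall=2 (RAW on I5.r2 (WB@14)) EX@15 MEM@16 WB@17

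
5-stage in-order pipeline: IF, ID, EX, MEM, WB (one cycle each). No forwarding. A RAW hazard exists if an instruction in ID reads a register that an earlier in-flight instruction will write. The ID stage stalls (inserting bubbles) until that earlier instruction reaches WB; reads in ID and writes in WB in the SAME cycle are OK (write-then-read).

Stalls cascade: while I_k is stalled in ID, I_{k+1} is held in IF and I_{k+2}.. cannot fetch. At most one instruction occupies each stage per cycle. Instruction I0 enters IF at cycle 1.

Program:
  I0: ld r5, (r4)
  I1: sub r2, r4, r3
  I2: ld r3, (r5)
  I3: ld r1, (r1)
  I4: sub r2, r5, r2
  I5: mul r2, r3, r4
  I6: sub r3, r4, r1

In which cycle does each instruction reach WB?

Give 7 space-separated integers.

Answer: 5 6 8 9 10 11 12

Derivation:
I0 ld r5 <- r4: IF@1 ID@2 stall=0 (-) EX@3 MEM@4 WB@5
I1 sub r2 <- r4,r3: IF@2 ID@3 stall=0 (-) EX@4 MEM@5 WB@6
I2 ld r3 <- r5: IF@3 ID@4 stall=1 (RAW on I0.r5 (WB@5)) EX@6 MEM@7 WB@8
I3 ld r1 <- r1: IF@4 ID@6 stall=0 (-) EX@7 MEM@8 WB@9
I4 sub r2 <- r5,r2: IF@6 ID@7 stall=0 (-) EX@8 MEM@9 WB@10
I5 mul r2 <- r3,r4: IF@7 ID@8 stall=0 (-) EX@9 MEM@10 WB@11
I6 sub r3 <- r4,r1: IF@8 ID@9 stall=0 (-) EX@10 MEM@11 WB@12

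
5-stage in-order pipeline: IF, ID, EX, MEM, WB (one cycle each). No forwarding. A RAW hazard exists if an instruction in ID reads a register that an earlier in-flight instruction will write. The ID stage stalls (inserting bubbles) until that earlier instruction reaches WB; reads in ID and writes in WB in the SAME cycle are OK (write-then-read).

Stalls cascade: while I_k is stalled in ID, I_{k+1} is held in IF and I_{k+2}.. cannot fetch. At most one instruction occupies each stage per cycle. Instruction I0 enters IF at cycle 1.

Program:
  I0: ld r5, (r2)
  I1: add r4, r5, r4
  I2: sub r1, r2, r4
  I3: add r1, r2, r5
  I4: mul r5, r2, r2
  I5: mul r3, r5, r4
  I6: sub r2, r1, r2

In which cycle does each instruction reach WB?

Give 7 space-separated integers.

Answer: 5 8 11 12 13 16 17

Derivation:
I0 ld r5 <- r2: IF@1 ID@2 stall=0 (-) EX@3 MEM@4 WB@5
I1 add r4 <- r5,r4: IF@2 ID@3 stall=2 (RAW on I0.r5 (WB@5)) EX@6 MEM@7 WB@8
I2 sub r1 <- r2,r4: IF@3 ID@6 stall=2 (RAW on I1.r4 (WB@8)) EX@9 MEM@10 WB@11
I3 add r1 <- r2,r5: IF@6 ID@9 stall=0 (-) EX@10 MEM@11 WB@12
I4 mul r5 <- r2,r2: IF@9 ID@10 stall=0 (-) EX@11 MEM@12 WB@13
I5 mul r3 <- r5,r4: IF@10 ID@11 stall=2 (RAW on I4.r5 (WB@13)) EX@14 MEM@15 WB@16
I6 sub r2 <- r1,r2: IF@11 ID@14 stall=0 (-) EX@15 MEM@16 WB@17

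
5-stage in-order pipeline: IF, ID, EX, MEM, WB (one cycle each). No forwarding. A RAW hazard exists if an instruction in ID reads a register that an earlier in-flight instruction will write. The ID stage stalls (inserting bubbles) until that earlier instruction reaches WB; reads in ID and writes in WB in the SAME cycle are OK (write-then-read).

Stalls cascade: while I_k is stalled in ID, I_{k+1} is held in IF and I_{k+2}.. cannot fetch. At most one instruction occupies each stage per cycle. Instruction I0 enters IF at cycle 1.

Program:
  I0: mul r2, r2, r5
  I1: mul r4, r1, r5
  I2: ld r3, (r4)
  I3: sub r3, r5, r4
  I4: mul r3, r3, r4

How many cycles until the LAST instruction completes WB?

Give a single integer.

Answer: 13

Derivation:
I0 mul r2 <- r2,r5: IF@1 ID@2 stall=0 (-) EX@3 MEM@4 WB@5
I1 mul r4 <- r1,r5: IF@2 ID@3 stall=0 (-) EX@4 MEM@5 WB@6
I2 ld r3 <- r4: IF@3 ID@4 stall=2 (RAW on I1.r4 (WB@6)) EX@7 MEM@8 WB@9
I3 sub r3 <- r5,r4: IF@4 ID@7 stall=0 (-) EX@8 MEM@9 WB@10
I4 mul r3 <- r3,r4: IF@7 ID@8 stall=2 (RAW on I3.r3 (WB@10)) EX@11 MEM@12 WB@13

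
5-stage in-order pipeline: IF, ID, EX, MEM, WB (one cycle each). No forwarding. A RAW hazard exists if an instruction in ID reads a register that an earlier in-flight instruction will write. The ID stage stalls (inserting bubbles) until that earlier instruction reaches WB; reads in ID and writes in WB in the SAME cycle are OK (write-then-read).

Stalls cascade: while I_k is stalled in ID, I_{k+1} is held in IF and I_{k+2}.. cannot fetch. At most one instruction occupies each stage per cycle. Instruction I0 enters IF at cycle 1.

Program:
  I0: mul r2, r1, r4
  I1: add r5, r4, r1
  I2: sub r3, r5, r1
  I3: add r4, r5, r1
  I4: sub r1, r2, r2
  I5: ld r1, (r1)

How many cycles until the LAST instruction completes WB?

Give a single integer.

I0 mul r2 <- r1,r4: IF@1 ID@2 stall=0 (-) EX@3 MEM@4 WB@5
I1 add r5 <- r4,r1: IF@2 ID@3 stall=0 (-) EX@4 MEM@5 WB@6
I2 sub r3 <- r5,r1: IF@3 ID@4 stall=2 (RAW on I1.r5 (WB@6)) EX@7 MEM@8 WB@9
I3 add r4 <- r5,r1: IF@4 ID@7 stall=0 (-) EX@8 MEM@9 WB@10
I4 sub r1 <- r2,r2: IF@7 ID@8 stall=0 (-) EX@9 MEM@10 WB@11
I5 ld r1 <- r1: IF@8 ID@9 stall=2 (RAW on I4.r1 (WB@11)) EX@12 MEM@13 WB@14

Answer: 14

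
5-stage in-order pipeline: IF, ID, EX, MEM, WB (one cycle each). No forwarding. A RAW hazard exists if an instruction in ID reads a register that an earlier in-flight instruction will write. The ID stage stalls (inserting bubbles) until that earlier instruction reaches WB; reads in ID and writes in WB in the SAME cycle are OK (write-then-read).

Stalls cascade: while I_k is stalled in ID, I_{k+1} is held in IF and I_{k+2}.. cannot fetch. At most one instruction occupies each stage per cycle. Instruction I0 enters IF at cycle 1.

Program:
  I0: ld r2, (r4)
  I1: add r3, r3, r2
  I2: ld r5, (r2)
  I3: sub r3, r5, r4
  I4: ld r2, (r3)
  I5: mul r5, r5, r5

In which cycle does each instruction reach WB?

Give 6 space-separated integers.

Answer: 5 8 9 12 15 16

Derivation:
I0 ld r2 <- r4: IF@1 ID@2 stall=0 (-) EX@3 MEM@4 WB@5
I1 add r3 <- r3,r2: IF@2 ID@3 stall=2 (RAW on I0.r2 (WB@5)) EX@6 MEM@7 WB@8
I2 ld r5 <- r2: IF@3 ID@6 stall=0 (-) EX@7 MEM@8 WB@9
I3 sub r3 <- r5,r4: IF@6 ID@7 stall=2 (RAW on I2.r5 (WB@9)) EX@10 MEM@11 WB@12
I4 ld r2 <- r3: IF@7 ID@10 stall=2 (RAW on I3.r3 (WB@12)) EX@13 MEM@14 WB@15
I5 mul r5 <- r5,r5: IF@10 ID@13 stall=0 (-) EX@14 MEM@15 WB@16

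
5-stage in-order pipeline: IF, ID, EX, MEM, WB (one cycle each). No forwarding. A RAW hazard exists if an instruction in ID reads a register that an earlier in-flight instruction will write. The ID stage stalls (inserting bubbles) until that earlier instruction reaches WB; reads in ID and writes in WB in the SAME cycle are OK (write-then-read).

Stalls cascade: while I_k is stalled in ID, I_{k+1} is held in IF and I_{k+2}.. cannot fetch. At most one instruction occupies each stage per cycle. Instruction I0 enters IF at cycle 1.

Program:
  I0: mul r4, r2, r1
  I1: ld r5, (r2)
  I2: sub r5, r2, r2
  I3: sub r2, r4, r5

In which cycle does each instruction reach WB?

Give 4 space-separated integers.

Answer: 5 6 7 10

Derivation:
I0 mul r4 <- r2,r1: IF@1 ID@2 stall=0 (-) EX@3 MEM@4 WB@5
I1 ld r5 <- r2: IF@2 ID@3 stall=0 (-) EX@4 MEM@5 WB@6
I2 sub r5 <- r2,r2: IF@3 ID@4 stall=0 (-) EX@5 MEM@6 WB@7
I3 sub r2 <- r4,r5: IF@4 ID@5 stall=2 (RAW on I2.r5 (WB@7)) EX@8 MEM@9 WB@10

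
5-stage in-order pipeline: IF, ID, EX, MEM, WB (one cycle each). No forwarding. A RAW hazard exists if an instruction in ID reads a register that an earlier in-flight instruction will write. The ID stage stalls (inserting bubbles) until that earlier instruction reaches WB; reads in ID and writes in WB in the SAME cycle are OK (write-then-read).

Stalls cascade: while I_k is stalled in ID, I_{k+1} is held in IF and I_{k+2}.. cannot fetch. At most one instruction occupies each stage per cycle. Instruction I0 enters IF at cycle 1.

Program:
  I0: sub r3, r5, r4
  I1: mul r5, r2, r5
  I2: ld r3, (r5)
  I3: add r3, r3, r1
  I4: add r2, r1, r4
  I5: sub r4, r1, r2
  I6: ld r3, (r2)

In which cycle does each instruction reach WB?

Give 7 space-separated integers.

I0 sub r3 <- r5,r4: IF@1 ID@2 stall=0 (-) EX@3 MEM@4 WB@5
I1 mul r5 <- r2,r5: IF@2 ID@3 stall=0 (-) EX@4 MEM@5 WB@6
I2 ld r3 <- r5: IF@3 ID@4 stall=2 (RAW on I1.r5 (WB@6)) EX@7 MEM@8 WB@9
I3 add r3 <- r3,r1: IF@4 ID@7 stall=2 (RAW on I2.r3 (WB@9)) EX@10 MEM@11 WB@12
I4 add r2 <- r1,r4: IF@7 ID@10 stall=0 (-) EX@11 MEM@12 WB@13
I5 sub r4 <- r1,r2: IF@10 ID@11 stall=2 (RAW on I4.r2 (WB@13)) EX@14 MEM@15 WB@16
I6 ld r3 <- r2: IF@11 ID@14 stall=0 (-) EX@15 MEM@16 WB@17

Answer: 5 6 9 12 13 16 17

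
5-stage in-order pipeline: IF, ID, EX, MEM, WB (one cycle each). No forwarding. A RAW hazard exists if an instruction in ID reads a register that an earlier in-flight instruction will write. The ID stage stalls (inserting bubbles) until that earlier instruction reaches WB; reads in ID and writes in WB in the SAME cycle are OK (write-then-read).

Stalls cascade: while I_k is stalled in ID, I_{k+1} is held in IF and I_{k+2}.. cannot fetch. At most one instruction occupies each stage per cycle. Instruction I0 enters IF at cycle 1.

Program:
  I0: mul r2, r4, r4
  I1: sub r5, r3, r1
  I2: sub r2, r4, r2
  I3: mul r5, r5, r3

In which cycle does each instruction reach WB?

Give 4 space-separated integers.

Answer: 5 6 8 9

Derivation:
I0 mul r2 <- r4,r4: IF@1 ID@2 stall=0 (-) EX@3 MEM@4 WB@5
I1 sub r5 <- r3,r1: IF@2 ID@3 stall=0 (-) EX@4 MEM@5 WB@6
I2 sub r2 <- r4,r2: IF@3 ID@4 stall=1 (RAW on I0.r2 (WB@5)) EX@6 MEM@7 WB@8
I3 mul r5 <- r5,r3: IF@4 ID@6 stall=0 (-) EX@7 MEM@8 WB@9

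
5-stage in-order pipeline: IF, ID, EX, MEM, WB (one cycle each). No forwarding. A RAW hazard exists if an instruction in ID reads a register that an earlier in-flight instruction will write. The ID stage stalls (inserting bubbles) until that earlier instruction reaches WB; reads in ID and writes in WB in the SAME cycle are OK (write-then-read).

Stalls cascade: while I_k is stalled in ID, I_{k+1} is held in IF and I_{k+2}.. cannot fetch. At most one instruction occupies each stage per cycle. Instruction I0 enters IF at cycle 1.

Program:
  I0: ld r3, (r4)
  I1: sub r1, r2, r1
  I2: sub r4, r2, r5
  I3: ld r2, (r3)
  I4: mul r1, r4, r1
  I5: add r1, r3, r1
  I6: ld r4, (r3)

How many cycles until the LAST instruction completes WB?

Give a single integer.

I0 ld r3 <- r4: IF@1 ID@2 stall=0 (-) EX@3 MEM@4 WB@5
I1 sub r1 <- r2,r1: IF@2 ID@3 stall=0 (-) EX@4 MEM@5 WB@6
I2 sub r4 <- r2,r5: IF@3 ID@4 stall=0 (-) EX@5 MEM@6 WB@7
I3 ld r2 <- r3: IF@4 ID@5 stall=0 (-) EX@6 MEM@7 WB@8
I4 mul r1 <- r4,r1: IF@5 ID@6 stall=1 (RAW on I2.r4 (WB@7)) EX@8 MEM@9 WB@10
I5 add r1 <- r3,r1: IF@6 ID@8 stall=2 (RAW on I4.r1 (WB@10)) EX@11 MEM@12 WB@13
I6 ld r4 <- r3: IF@8 ID@11 stall=0 (-) EX@12 MEM@13 WB@14

Answer: 14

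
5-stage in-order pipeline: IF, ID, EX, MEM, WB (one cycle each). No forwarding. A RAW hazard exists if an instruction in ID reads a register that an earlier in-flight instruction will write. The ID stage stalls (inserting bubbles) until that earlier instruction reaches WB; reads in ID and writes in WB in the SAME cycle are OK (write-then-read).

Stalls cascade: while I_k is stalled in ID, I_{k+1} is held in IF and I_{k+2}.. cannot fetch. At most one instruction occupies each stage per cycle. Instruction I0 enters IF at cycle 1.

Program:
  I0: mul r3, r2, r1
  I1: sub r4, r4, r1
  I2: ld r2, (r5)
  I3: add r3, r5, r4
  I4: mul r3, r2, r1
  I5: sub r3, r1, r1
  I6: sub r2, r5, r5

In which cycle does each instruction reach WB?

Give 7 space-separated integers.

Answer: 5 6 7 9 10 11 12

Derivation:
I0 mul r3 <- r2,r1: IF@1 ID@2 stall=0 (-) EX@3 MEM@4 WB@5
I1 sub r4 <- r4,r1: IF@2 ID@3 stall=0 (-) EX@4 MEM@5 WB@6
I2 ld r2 <- r5: IF@3 ID@4 stall=0 (-) EX@5 MEM@6 WB@7
I3 add r3 <- r5,r4: IF@4 ID@5 stall=1 (RAW on I1.r4 (WB@6)) EX@7 MEM@8 WB@9
I4 mul r3 <- r2,r1: IF@5 ID@7 stall=0 (-) EX@8 MEM@9 WB@10
I5 sub r3 <- r1,r1: IF@7 ID@8 stall=0 (-) EX@9 MEM@10 WB@11
I6 sub r2 <- r5,r5: IF@8 ID@9 stall=0 (-) EX@10 MEM@11 WB@12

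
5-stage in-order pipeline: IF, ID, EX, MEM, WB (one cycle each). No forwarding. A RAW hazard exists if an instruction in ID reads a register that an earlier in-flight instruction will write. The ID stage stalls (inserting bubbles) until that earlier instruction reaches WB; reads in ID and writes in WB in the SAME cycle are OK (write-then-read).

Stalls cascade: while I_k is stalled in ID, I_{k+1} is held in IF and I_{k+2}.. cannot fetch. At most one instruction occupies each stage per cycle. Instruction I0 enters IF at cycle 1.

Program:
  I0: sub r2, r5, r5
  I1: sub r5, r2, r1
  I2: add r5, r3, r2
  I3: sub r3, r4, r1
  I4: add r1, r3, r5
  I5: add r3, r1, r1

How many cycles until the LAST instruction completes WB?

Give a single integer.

Answer: 16

Derivation:
I0 sub r2 <- r5,r5: IF@1 ID@2 stall=0 (-) EX@3 MEM@4 WB@5
I1 sub r5 <- r2,r1: IF@2 ID@3 stall=2 (RAW on I0.r2 (WB@5)) EX@6 MEM@7 WB@8
I2 add r5 <- r3,r2: IF@3 ID@6 stall=0 (-) EX@7 MEM@8 WB@9
I3 sub r3 <- r4,r1: IF@6 ID@7 stall=0 (-) EX@8 MEM@9 WB@10
I4 add r1 <- r3,r5: IF@7 ID@8 stall=2 (RAW on I3.r3 (WB@10)) EX@11 MEM@12 WB@13
I5 add r3 <- r1,r1: IF@8 ID@11 stall=2 (RAW on I4.r1 (WB@13)) EX@14 MEM@15 WB@16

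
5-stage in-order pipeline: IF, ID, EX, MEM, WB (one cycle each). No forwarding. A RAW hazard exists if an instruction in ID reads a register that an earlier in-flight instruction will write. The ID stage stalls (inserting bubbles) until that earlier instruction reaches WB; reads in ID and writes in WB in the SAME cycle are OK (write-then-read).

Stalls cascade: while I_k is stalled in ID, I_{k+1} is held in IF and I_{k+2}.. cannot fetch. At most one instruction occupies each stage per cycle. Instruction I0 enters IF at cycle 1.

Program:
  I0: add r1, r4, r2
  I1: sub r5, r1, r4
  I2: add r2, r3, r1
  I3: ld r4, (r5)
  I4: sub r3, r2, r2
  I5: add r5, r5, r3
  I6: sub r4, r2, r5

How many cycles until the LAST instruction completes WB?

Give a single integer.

I0 add r1 <- r4,r2: IF@1 ID@2 stall=0 (-) EX@3 MEM@4 WB@5
I1 sub r5 <- r1,r4: IF@2 ID@3 stall=2 (RAW on I0.r1 (WB@5)) EX@6 MEM@7 WB@8
I2 add r2 <- r3,r1: IF@3 ID@6 stall=0 (-) EX@7 MEM@8 WB@9
I3 ld r4 <- r5: IF@6 ID@7 stall=1 (RAW on I1.r5 (WB@8)) EX@9 MEM@10 WB@11
I4 sub r3 <- r2,r2: IF@7 ID@9 stall=0 (-) EX@10 MEM@11 WB@12
I5 add r5 <- r5,r3: IF@9 ID@10 stall=2 (RAW on I4.r3 (WB@12)) EX@13 MEM@14 WB@15
I6 sub r4 <- r2,r5: IF@10 ID@13 stall=2 (RAW on I5.r5 (WB@15)) EX@16 MEM@17 WB@18

Answer: 18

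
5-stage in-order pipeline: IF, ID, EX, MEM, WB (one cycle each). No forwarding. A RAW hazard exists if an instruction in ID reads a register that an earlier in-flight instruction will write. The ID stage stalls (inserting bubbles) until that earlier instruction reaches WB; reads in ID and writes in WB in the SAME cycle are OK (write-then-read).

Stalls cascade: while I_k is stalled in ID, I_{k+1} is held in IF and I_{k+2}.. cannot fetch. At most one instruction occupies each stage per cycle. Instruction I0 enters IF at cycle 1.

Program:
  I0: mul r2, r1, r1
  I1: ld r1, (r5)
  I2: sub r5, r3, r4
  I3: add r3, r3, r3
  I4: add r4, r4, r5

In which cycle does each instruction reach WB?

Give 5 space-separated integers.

I0 mul r2 <- r1,r1: IF@1 ID@2 stall=0 (-) EX@3 MEM@4 WB@5
I1 ld r1 <- r5: IF@2 ID@3 stall=0 (-) EX@4 MEM@5 WB@6
I2 sub r5 <- r3,r4: IF@3 ID@4 stall=0 (-) EX@5 MEM@6 WB@7
I3 add r3 <- r3,r3: IF@4 ID@5 stall=0 (-) EX@6 MEM@7 WB@8
I4 add r4 <- r4,r5: IF@5 ID@6 stall=1 (RAW on I2.r5 (WB@7)) EX@8 MEM@9 WB@10

Answer: 5 6 7 8 10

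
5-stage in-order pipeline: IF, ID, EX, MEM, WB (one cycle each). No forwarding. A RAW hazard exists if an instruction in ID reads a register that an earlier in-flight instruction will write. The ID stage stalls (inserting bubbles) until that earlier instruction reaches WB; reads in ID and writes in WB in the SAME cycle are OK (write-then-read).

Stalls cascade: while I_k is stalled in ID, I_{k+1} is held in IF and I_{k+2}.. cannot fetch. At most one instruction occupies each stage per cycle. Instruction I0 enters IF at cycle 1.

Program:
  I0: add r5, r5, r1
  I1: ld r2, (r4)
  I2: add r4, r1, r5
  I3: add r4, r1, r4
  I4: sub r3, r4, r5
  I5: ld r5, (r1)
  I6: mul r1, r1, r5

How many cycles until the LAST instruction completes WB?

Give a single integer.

Answer: 18

Derivation:
I0 add r5 <- r5,r1: IF@1 ID@2 stall=0 (-) EX@3 MEM@4 WB@5
I1 ld r2 <- r4: IF@2 ID@3 stall=0 (-) EX@4 MEM@5 WB@6
I2 add r4 <- r1,r5: IF@3 ID@4 stall=1 (RAW on I0.r5 (WB@5)) EX@6 MEM@7 WB@8
I3 add r4 <- r1,r4: IF@4 ID@6 stall=2 (RAW on I2.r4 (WB@8)) EX@9 MEM@10 WB@11
I4 sub r3 <- r4,r5: IF@6 ID@9 stall=2 (RAW on I3.r4 (WB@11)) EX@12 MEM@13 WB@14
I5 ld r5 <- r1: IF@9 ID@12 stall=0 (-) EX@13 MEM@14 WB@15
I6 mul r1 <- r1,r5: IF@12 ID@13 stall=2 (RAW on I5.r5 (WB@15)) EX@16 MEM@17 WB@18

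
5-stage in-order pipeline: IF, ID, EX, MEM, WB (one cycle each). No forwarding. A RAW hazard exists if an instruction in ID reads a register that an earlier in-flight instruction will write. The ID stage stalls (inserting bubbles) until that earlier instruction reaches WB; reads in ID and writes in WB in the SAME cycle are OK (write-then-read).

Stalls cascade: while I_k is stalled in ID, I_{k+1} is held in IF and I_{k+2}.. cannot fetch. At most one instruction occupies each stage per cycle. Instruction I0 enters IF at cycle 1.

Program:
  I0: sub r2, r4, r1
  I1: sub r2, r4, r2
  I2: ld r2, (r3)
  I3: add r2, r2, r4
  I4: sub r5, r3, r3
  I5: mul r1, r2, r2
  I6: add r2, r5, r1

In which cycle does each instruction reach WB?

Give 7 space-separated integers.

Answer: 5 8 9 12 13 15 18

Derivation:
I0 sub r2 <- r4,r1: IF@1 ID@2 stall=0 (-) EX@3 MEM@4 WB@5
I1 sub r2 <- r4,r2: IF@2 ID@3 stall=2 (RAW on I0.r2 (WB@5)) EX@6 MEM@7 WB@8
I2 ld r2 <- r3: IF@3 ID@6 stall=0 (-) EX@7 MEM@8 WB@9
I3 add r2 <- r2,r4: IF@6 ID@7 stall=2 (RAW on I2.r2 (WB@9)) EX@10 MEM@11 WB@12
I4 sub r5 <- r3,r3: IF@7 ID@10 stall=0 (-) EX@11 MEM@12 WB@13
I5 mul r1 <- r2,r2: IF@10 ID@11 stall=1 (RAW on I3.r2 (WB@12)) EX@13 MEM@14 WB@15
I6 add r2 <- r5,r1: IF@11 ID@13 stall=2 (RAW on I5.r1 (WB@15)) EX@16 MEM@17 WB@18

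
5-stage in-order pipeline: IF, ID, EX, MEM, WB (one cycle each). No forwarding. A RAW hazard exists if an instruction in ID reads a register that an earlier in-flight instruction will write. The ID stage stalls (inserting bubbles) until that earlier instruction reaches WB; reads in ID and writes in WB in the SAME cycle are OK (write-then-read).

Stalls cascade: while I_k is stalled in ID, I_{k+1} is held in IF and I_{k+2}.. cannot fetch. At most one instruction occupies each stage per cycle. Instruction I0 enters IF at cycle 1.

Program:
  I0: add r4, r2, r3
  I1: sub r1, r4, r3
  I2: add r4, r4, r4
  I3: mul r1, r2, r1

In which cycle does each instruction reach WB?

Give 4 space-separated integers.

I0 add r4 <- r2,r3: IF@1 ID@2 stall=0 (-) EX@3 MEM@4 WB@5
I1 sub r1 <- r4,r3: IF@2 ID@3 stall=2 (RAW on I0.r4 (WB@5)) EX@6 MEM@7 WB@8
I2 add r4 <- r4,r4: IF@3 ID@6 stall=0 (-) EX@7 MEM@8 WB@9
I3 mul r1 <- r2,r1: IF@6 ID@7 stall=1 (RAW on I1.r1 (WB@8)) EX@9 MEM@10 WB@11

Answer: 5 8 9 11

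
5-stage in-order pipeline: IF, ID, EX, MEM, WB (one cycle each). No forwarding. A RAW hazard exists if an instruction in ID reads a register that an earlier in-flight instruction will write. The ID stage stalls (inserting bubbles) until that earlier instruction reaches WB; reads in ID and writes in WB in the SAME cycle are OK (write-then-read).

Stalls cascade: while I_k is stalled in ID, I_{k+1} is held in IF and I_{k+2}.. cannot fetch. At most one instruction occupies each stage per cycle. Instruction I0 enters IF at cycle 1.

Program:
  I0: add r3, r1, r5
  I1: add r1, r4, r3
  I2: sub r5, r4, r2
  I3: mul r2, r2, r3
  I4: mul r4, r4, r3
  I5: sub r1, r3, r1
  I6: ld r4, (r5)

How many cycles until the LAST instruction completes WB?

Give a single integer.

Answer: 13

Derivation:
I0 add r3 <- r1,r5: IF@1 ID@2 stall=0 (-) EX@3 MEM@4 WB@5
I1 add r1 <- r4,r3: IF@2 ID@3 stall=2 (RAW on I0.r3 (WB@5)) EX@6 MEM@7 WB@8
I2 sub r5 <- r4,r2: IF@3 ID@6 stall=0 (-) EX@7 MEM@8 WB@9
I3 mul r2 <- r2,r3: IF@6 ID@7 stall=0 (-) EX@8 MEM@9 WB@10
I4 mul r4 <- r4,r3: IF@7 ID@8 stall=0 (-) EX@9 MEM@10 WB@11
I5 sub r1 <- r3,r1: IF@8 ID@9 stall=0 (-) EX@10 MEM@11 WB@12
I6 ld r4 <- r5: IF@9 ID@10 stall=0 (-) EX@11 MEM@12 WB@13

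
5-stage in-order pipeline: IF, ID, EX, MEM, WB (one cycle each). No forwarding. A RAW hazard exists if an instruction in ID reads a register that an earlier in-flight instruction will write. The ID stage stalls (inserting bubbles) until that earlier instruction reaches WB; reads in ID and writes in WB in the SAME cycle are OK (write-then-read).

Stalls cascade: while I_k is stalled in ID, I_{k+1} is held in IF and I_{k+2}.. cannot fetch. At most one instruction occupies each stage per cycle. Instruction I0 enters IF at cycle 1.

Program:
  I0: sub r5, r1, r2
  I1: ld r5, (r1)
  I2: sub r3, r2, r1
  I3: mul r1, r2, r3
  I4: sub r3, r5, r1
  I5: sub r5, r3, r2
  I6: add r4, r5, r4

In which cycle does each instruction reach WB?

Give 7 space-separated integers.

Answer: 5 6 7 10 13 16 19

Derivation:
I0 sub r5 <- r1,r2: IF@1 ID@2 stall=0 (-) EX@3 MEM@4 WB@5
I1 ld r5 <- r1: IF@2 ID@3 stall=0 (-) EX@4 MEM@5 WB@6
I2 sub r3 <- r2,r1: IF@3 ID@4 stall=0 (-) EX@5 MEM@6 WB@7
I3 mul r1 <- r2,r3: IF@4 ID@5 stall=2 (RAW on I2.r3 (WB@7)) EX@8 MEM@9 WB@10
I4 sub r3 <- r5,r1: IF@5 ID@8 stall=2 (RAW on I3.r1 (WB@10)) EX@11 MEM@12 WB@13
I5 sub r5 <- r3,r2: IF@8 ID@11 stall=2 (RAW on I4.r3 (WB@13)) EX@14 MEM@15 WB@16
I6 add r4 <- r5,r4: IF@11 ID@14 stall=2 (RAW on I5.r5 (WB@16)) EX@17 MEM@18 WB@19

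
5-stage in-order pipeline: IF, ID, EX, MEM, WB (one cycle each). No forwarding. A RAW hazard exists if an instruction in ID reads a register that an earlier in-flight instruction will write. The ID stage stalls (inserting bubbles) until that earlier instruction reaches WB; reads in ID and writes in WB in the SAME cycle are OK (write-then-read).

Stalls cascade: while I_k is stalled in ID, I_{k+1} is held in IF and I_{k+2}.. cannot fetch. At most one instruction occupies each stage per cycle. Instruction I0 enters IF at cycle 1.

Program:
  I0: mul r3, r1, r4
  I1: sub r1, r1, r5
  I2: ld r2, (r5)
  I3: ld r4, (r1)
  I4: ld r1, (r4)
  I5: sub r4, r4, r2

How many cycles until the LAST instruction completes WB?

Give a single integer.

I0 mul r3 <- r1,r4: IF@1 ID@2 stall=0 (-) EX@3 MEM@4 WB@5
I1 sub r1 <- r1,r5: IF@2 ID@3 stall=0 (-) EX@4 MEM@5 WB@6
I2 ld r2 <- r5: IF@3 ID@4 stall=0 (-) EX@5 MEM@6 WB@7
I3 ld r4 <- r1: IF@4 ID@5 stall=1 (RAW on I1.r1 (WB@6)) EX@7 MEM@8 WB@9
I4 ld r1 <- r4: IF@5 ID@7 stall=2 (RAW on I3.r4 (WB@9)) EX@10 MEM@11 WB@12
I5 sub r4 <- r4,r2: IF@7 ID@10 stall=0 (-) EX@11 MEM@12 WB@13

Answer: 13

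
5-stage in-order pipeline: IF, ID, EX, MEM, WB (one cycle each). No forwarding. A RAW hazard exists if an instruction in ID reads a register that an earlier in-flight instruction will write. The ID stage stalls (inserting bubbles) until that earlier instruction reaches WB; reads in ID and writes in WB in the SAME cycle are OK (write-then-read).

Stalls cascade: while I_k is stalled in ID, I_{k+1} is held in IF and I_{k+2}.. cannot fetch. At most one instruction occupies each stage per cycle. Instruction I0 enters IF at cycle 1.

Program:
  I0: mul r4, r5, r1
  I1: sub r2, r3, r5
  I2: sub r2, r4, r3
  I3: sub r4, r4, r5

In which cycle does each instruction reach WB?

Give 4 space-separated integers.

I0 mul r4 <- r5,r1: IF@1 ID@2 stall=0 (-) EX@3 MEM@4 WB@5
I1 sub r2 <- r3,r5: IF@2 ID@3 stall=0 (-) EX@4 MEM@5 WB@6
I2 sub r2 <- r4,r3: IF@3 ID@4 stall=1 (RAW on I0.r4 (WB@5)) EX@6 MEM@7 WB@8
I3 sub r4 <- r4,r5: IF@4 ID@6 stall=0 (-) EX@7 MEM@8 WB@9

Answer: 5 6 8 9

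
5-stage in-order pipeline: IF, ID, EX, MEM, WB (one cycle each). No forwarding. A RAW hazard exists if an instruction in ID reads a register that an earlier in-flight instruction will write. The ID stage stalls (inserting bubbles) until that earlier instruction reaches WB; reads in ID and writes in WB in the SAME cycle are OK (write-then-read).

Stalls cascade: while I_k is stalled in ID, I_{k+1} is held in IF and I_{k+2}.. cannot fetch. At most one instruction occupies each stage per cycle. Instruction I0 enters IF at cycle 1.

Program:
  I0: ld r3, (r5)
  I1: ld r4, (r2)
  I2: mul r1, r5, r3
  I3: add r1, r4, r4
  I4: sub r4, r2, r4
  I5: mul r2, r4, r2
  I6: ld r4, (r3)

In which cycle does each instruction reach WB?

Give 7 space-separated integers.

I0 ld r3 <- r5: IF@1 ID@2 stall=0 (-) EX@3 MEM@4 WB@5
I1 ld r4 <- r2: IF@2 ID@3 stall=0 (-) EX@4 MEM@5 WB@6
I2 mul r1 <- r5,r3: IF@3 ID@4 stall=1 (RAW on I0.r3 (WB@5)) EX@6 MEM@7 WB@8
I3 add r1 <- r4,r4: IF@4 ID@6 stall=0 (-) EX@7 MEM@8 WB@9
I4 sub r4 <- r2,r4: IF@6 ID@7 stall=0 (-) EX@8 MEM@9 WB@10
I5 mul r2 <- r4,r2: IF@7 ID@8 stall=2 (RAW on I4.r4 (WB@10)) EX@11 MEM@12 WB@13
I6 ld r4 <- r3: IF@8 ID@11 stall=0 (-) EX@12 MEM@13 WB@14

Answer: 5 6 8 9 10 13 14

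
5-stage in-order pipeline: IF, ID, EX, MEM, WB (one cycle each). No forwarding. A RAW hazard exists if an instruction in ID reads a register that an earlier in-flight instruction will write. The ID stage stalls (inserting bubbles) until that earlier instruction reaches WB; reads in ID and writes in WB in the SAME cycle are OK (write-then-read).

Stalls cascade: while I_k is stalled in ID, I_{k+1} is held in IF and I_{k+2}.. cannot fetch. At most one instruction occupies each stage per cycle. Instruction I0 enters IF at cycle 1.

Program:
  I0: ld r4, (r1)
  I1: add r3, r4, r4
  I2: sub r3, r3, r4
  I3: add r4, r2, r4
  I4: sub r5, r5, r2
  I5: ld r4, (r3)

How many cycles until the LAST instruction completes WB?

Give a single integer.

I0 ld r4 <- r1: IF@1 ID@2 stall=0 (-) EX@3 MEM@4 WB@5
I1 add r3 <- r4,r4: IF@2 ID@3 stall=2 (RAW on I0.r4 (WB@5)) EX@6 MEM@7 WB@8
I2 sub r3 <- r3,r4: IF@3 ID@6 stall=2 (RAW on I1.r3 (WB@8)) EX@9 MEM@10 WB@11
I3 add r4 <- r2,r4: IF@6 ID@9 stall=0 (-) EX@10 MEM@11 WB@12
I4 sub r5 <- r5,r2: IF@9 ID@10 stall=0 (-) EX@11 MEM@12 WB@13
I5 ld r4 <- r3: IF@10 ID@11 stall=0 (-) EX@12 MEM@13 WB@14

Answer: 14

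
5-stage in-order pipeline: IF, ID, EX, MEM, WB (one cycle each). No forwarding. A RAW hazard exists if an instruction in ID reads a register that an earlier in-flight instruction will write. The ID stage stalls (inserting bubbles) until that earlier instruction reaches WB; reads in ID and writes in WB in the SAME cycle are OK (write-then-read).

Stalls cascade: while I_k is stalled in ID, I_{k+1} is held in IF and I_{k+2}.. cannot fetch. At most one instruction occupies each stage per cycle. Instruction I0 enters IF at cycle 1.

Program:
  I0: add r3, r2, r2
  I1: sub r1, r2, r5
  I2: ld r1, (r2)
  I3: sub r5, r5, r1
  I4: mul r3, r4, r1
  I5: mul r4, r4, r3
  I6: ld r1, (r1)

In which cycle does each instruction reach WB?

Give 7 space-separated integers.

Answer: 5 6 7 10 11 14 15

Derivation:
I0 add r3 <- r2,r2: IF@1 ID@2 stall=0 (-) EX@3 MEM@4 WB@5
I1 sub r1 <- r2,r5: IF@2 ID@3 stall=0 (-) EX@4 MEM@5 WB@6
I2 ld r1 <- r2: IF@3 ID@4 stall=0 (-) EX@5 MEM@6 WB@7
I3 sub r5 <- r5,r1: IF@4 ID@5 stall=2 (RAW on I2.r1 (WB@7)) EX@8 MEM@9 WB@10
I4 mul r3 <- r4,r1: IF@5 ID@8 stall=0 (-) EX@9 MEM@10 WB@11
I5 mul r4 <- r4,r3: IF@8 ID@9 stall=2 (RAW on I4.r3 (WB@11)) EX@12 MEM@13 WB@14
I6 ld r1 <- r1: IF@9 ID@12 stall=0 (-) EX@13 MEM@14 WB@15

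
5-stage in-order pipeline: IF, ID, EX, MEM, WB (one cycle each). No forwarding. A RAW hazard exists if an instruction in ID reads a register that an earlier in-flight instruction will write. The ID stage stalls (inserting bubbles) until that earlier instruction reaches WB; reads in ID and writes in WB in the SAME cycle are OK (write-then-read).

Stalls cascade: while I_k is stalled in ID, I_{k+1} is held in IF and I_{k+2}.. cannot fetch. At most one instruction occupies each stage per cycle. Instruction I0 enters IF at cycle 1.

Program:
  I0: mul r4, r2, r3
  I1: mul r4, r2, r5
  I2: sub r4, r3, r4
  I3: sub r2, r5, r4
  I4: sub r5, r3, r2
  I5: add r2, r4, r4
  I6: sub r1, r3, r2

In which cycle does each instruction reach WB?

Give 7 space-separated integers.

Answer: 5 6 9 12 15 16 19

Derivation:
I0 mul r4 <- r2,r3: IF@1 ID@2 stall=0 (-) EX@3 MEM@4 WB@5
I1 mul r4 <- r2,r5: IF@2 ID@3 stall=0 (-) EX@4 MEM@5 WB@6
I2 sub r4 <- r3,r4: IF@3 ID@4 stall=2 (RAW on I1.r4 (WB@6)) EX@7 MEM@8 WB@9
I3 sub r2 <- r5,r4: IF@4 ID@7 stall=2 (RAW on I2.r4 (WB@9)) EX@10 MEM@11 WB@12
I4 sub r5 <- r3,r2: IF@7 ID@10 stall=2 (RAW on I3.r2 (WB@12)) EX@13 MEM@14 WB@15
I5 add r2 <- r4,r4: IF@10 ID@13 stall=0 (-) EX@14 MEM@15 WB@16
I6 sub r1 <- r3,r2: IF@13 ID@14 stall=2 (RAW on I5.r2 (WB@16)) EX@17 MEM@18 WB@19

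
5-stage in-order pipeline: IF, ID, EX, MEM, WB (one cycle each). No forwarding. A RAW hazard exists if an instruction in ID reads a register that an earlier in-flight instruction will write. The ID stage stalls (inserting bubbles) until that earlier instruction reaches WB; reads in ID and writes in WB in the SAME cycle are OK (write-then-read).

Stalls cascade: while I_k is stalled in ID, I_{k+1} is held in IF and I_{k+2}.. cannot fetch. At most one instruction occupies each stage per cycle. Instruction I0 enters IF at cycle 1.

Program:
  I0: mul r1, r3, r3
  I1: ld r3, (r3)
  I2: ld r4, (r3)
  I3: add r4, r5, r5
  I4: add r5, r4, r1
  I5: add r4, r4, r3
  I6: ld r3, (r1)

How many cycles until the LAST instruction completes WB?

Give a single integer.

Answer: 15

Derivation:
I0 mul r1 <- r3,r3: IF@1 ID@2 stall=0 (-) EX@3 MEM@4 WB@5
I1 ld r3 <- r3: IF@2 ID@3 stall=0 (-) EX@4 MEM@5 WB@6
I2 ld r4 <- r3: IF@3 ID@4 stall=2 (RAW on I1.r3 (WB@6)) EX@7 MEM@8 WB@9
I3 add r4 <- r5,r5: IF@4 ID@7 stall=0 (-) EX@8 MEM@9 WB@10
I4 add r5 <- r4,r1: IF@7 ID@8 stall=2 (RAW on I3.r4 (WB@10)) EX@11 MEM@12 WB@13
I5 add r4 <- r4,r3: IF@8 ID@11 stall=0 (-) EX@12 MEM@13 WB@14
I6 ld r3 <- r1: IF@11 ID@12 stall=0 (-) EX@13 MEM@14 WB@15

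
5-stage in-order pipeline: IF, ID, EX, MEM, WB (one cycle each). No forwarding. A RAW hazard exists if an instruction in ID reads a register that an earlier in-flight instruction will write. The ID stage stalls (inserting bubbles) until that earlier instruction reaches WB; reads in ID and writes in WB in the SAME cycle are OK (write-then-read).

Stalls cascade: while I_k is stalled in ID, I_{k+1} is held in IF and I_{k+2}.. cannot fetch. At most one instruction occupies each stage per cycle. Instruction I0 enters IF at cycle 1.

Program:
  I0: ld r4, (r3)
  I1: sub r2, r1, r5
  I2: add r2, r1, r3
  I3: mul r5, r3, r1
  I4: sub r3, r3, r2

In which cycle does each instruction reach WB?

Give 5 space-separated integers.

I0 ld r4 <- r3: IF@1 ID@2 stall=0 (-) EX@3 MEM@4 WB@5
I1 sub r2 <- r1,r5: IF@2 ID@3 stall=0 (-) EX@4 MEM@5 WB@6
I2 add r2 <- r1,r3: IF@3 ID@4 stall=0 (-) EX@5 MEM@6 WB@7
I3 mul r5 <- r3,r1: IF@4 ID@5 stall=0 (-) EX@6 MEM@7 WB@8
I4 sub r3 <- r3,r2: IF@5 ID@6 stall=1 (RAW on I2.r2 (WB@7)) EX@8 MEM@9 WB@10

Answer: 5 6 7 8 10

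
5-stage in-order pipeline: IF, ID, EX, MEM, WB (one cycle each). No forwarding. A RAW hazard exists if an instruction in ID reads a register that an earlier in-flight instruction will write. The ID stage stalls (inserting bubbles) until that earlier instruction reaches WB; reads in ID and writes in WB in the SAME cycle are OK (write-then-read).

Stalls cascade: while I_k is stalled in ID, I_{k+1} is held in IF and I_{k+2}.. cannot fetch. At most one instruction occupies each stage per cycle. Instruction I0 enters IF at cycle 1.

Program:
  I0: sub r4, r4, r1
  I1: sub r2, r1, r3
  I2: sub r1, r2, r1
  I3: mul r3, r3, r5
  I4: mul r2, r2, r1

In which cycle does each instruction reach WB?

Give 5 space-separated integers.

I0 sub r4 <- r4,r1: IF@1 ID@2 stall=0 (-) EX@3 MEM@4 WB@5
I1 sub r2 <- r1,r3: IF@2 ID@3 stall=0 (-) EX@4 MEM@5 WB@6
I2 sub r1 <- r2,r1: IF@3 ID@4 stall=2 (RAW on I1.r2 (WB@6)) EX@7 MEM@8 WB@9
I3 mul r3 <- r3,r5: IF@4 ID@7 stall=0 (-) EX@8 MEM@9 WB@10
I4 mul r2 <- r2,r1: IF@7 ID@8 stall=1 (RAW on I2.r1 (WB@9)) EX@10 MEM@11 WB@12

Answer: 5 6 9 10 12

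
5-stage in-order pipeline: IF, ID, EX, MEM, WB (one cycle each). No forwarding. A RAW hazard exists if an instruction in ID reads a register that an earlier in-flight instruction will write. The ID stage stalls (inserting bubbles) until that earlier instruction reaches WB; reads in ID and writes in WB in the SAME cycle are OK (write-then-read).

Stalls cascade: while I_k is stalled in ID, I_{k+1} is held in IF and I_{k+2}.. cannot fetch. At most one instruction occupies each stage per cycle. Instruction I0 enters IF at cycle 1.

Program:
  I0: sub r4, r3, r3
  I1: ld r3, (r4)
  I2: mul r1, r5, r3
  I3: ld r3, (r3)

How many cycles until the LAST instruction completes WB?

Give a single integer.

I0 sub r4 <- r3,r3: IF@1 ID@2 stall=0 (-) EX@3 MEM@4 WB@5
I1 ld r3 <- r4: IF@2 ID@3 stall=2 (RAW on I0.r4 (WB@5)) EX@6 MEM@7 WB@8
I2 mul r1 <- r5,r3: IF@3 ID@6 stall=2 (RAW on I1.r3 (WB@8)) EX@9 MEM@10 WB@11
I3 ld r3 <- r3: IF@6 ID@9 stall=0 (-) EX@10 MEM@11 WB@12

Answer: 12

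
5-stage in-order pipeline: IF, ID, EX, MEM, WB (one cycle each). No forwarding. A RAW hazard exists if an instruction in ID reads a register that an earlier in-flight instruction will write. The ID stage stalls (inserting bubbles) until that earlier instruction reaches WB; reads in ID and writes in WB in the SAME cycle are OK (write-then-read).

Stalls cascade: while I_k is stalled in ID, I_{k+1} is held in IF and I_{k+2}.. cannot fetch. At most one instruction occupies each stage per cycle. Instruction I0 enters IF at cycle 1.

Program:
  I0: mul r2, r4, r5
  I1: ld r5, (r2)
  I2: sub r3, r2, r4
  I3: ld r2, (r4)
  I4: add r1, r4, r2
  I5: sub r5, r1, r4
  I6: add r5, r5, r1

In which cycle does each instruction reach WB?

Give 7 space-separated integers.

I0 mul r2 <- r4,r5: IF@1 ID@2 stall=0 (-) EX@3 MEM@4 WB@5
I1 ld r5 <- r2: IF@2 ID@3 stall=2 (RAW on I0.r2 (WB@5)) EX@6 MEM@7 WB@8
I2 sub r3 <- r2,r4: IF@3 ID@6 stall=0 (-) EX@7 MEM@8 WB@9
I3 ld r2 <- r4: IF@6 ID@7 stall=0 (-) EX@8 MEM@9 WB@10
I4 add r1 <- r4,r2: IF@7 ID@8 stall=2 (RAW on I3.r2 (WB@10)) EX@11 MEM@12 WB@13
I5 sub r5 <- r1,r4: IF@8 ID@11 stall=2 (RAW on I4.r1 (WB@13)) EX@14 MEM@15 WB@16
I6 add r5 <- r5,r1: IF@11 ID@14 stall=2 (RAW on I5.r5 (WB@16)) EX@17 MEM@18 WB@19

Answer: 5 8 9 10 13 16 19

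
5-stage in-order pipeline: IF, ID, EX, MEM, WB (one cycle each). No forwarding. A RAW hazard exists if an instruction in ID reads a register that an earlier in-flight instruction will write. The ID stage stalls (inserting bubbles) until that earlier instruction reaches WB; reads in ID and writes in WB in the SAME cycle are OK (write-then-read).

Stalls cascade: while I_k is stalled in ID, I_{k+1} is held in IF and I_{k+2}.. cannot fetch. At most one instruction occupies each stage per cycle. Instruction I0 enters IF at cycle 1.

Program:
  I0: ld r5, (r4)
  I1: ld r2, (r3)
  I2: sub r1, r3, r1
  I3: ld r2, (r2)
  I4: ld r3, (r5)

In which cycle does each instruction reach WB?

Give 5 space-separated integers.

I0 ld r5 <- r4: IF@1 ID@2 stall=0 (-) EX@3 MEM@4 WB@5
I1 ld r2 <- r3: IF@2 ID@3 stall=0 (-) EX@4 MEM@5 WB@6
I2 sub r1 <- r3,r1: IF@3 ID@4 stall=0 (-) EX@5 MEM@6 WB@7
I3 ld r2 <- r2: IF@4 ID@5 stall=1 (RAW on I1.r2 (WB@6)) EX@7 MEM@8 WB@9
I4 ld r3 <- r5: IF@5 ID@7 stall=0 (-) EX@8 MEM@9 WB@10

Answer: 5 6 7 9 10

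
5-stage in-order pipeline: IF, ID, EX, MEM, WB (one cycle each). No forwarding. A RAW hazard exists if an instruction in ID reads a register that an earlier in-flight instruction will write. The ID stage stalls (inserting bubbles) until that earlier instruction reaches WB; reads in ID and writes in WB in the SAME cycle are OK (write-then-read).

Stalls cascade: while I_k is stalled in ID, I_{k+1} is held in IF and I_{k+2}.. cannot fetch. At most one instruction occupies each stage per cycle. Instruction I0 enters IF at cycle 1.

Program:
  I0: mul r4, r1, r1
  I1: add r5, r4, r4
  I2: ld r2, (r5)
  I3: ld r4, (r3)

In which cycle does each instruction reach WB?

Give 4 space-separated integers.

I0 mul r4 <- r1,r1: IF@1 ID@2 stall=0 (-) EX@3 MEM@4 WB@5
I1 add r5 <- r4,r4: IF@2 ID@3 stall=2 (RAW on I0.r4 (WB@5)) EX@6 MEM@7 WB@8
I2 ld r2 <- r5: IF@3 ID@6 stall=2 (RAW on I1.r5 (WB@8)) EX@9 MEM@10 WB@11
I3 ld r4 <- r3: IF@6 ID@9 stall=0 (-) EX@10 MEM@11 WB@12

Answer: 5 8 11 12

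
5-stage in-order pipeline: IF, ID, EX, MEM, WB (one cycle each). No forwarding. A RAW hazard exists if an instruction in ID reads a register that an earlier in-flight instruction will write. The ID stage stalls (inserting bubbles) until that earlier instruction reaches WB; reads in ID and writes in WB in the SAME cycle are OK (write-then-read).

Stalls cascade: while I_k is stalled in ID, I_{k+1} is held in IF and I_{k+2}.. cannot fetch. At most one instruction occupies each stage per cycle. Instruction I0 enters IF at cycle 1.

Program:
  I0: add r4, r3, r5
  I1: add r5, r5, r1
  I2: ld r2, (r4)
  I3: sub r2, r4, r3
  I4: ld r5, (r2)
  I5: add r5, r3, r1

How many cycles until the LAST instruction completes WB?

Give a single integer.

I0 add r4 <- r3,r5: IF@1 ID@2 stall=0 (-) EX@3 MEM@4 WB@5
I1 add r5 <- r5,r1: IF@2 ID@3 stall=0 (-) EX@4 MEM@5 WB@6
I2 ld r2 <- r4: IF@3 ID@4 stall=1 (RAW on I0.r4 (WB@5)) EX@6 MEM@7 WB@8
I3 sub r2 <- r4,r3: IF@4 ID@6 stall=0 (-) EX@7 MEM@8 WB@9
I4 ld r5 <- r2: IF@6 ID@7 stall=2 (RAW on I3.r2 (WB@9)) EX@10 MEM@11 WB@12
I5 add r5 <- r3,r1: IF@7 ID@10 stall=0 (-) EX@11 MEM@12 WB@13

Answer: 13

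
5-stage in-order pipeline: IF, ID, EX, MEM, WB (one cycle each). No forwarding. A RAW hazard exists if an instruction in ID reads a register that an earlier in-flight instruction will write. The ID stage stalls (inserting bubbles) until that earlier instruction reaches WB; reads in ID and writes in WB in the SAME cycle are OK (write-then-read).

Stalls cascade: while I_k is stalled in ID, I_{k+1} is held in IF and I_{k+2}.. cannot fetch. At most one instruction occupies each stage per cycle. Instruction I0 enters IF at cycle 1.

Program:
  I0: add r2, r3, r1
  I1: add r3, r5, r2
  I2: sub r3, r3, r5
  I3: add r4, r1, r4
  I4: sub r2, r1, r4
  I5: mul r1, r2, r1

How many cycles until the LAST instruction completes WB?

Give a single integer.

Answer: 18

Derivation:
I0 add r2 <- r3,r1: IF@1 ID@2 stall=0 (-) EX@3 MEM@4 WB@5
I1 add r3 <- r5,r2: IF@2 ID@3 stall=2 (RAW on I0.r2 (WB@5)) EX@6 MEM@7 WB@8
I2 sub r3 <- r3,r5: IF@3 ID@6 stall=2 (RAW on I1.r3 (WB@8)) EX@9 MEM@10 WB@11
I3 add r4 <- r1,r4: IF@6 ID@9 stall=0 (-) EX@10 MEM@11 WB@12
I4 sub r2 <- r1,r4: IF@9 ID@10 stall=2 (RAW on I3.r4 (WB@12)) EX@13 MEM@14 WB@15
I5 mul r1 <- r2,r1: IF@10 ID@13 stall=2 (RAW on I4.r2 (WB@15)) EX@16 MEM@17 WB@18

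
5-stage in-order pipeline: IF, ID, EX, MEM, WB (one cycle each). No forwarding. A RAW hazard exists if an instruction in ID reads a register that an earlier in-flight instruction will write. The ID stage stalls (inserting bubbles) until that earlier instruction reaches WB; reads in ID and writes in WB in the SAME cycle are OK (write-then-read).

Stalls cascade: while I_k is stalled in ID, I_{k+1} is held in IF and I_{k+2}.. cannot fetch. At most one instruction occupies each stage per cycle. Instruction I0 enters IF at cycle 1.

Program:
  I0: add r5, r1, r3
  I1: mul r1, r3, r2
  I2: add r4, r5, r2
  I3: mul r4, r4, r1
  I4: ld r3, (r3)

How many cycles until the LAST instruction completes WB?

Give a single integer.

Answer: 12

Derivation:
I0 add r5 <- r1,r3: IF@1 ID@2 stall=0 (-) EX@3 MEM@4 WB@5
I1 mul r1 <- r3,r2: IF@2 ID@3 stall=0 (-) EX@4 MEM@5 WB@6
I2 add r4 <- r5,r2: IF@3 ID@4 stall=1 (RAW on I0.r5 (WB@5)) EX@6 MEM@7 WB@8
I3 mul r4 <- r4,r1: IF@4 ID@6 stall=2 (RAW on I2.r4 (WB@8)) EX@9 MEM@10 WB@11
I4 ld r3 <- r3: IF@6 ID@9 stall=0 (-) EX@10 MEM@11 WB@12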